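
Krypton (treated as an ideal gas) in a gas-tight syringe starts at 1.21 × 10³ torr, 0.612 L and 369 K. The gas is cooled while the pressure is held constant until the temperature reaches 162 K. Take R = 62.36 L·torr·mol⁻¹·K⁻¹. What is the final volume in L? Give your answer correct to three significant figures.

V₂ ≈ 0.269 L

Isobaric, so V/T is constant: P₂ = P₁; V₂ = V₁·(T₂/T₁) = 0.2687 L.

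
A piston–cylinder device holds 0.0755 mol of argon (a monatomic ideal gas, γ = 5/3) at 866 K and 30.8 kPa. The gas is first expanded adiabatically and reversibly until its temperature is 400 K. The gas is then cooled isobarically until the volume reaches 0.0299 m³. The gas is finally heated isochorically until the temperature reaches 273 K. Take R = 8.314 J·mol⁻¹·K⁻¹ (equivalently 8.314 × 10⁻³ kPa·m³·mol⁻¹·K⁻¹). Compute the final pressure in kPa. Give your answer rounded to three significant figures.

P₄ ≈ 5.73 kPa

From PV = nRT: V₁ = nRT₁/P₁ = 0.01765 m³.
Adiabatic (γ = 5/3), T V^(γ−1) and P V^γ constant: P₂ = P₁·(T₂/T₁)^(γ/(γ−1)) = 4.466 kPa; V₂ = V₁·(T₁/T₂)^(1/(γ−1)) = 0.05622 m³.
P constant ⇒ V ∝ T: P₃ = P₂; T₃ = T₂·(V₃/V₂) = 212.7 K.
Isochoric, so P/T is constant: V₄ = V₃; P₄ = P₃·(T₄/T₃) = 5.731 kPa.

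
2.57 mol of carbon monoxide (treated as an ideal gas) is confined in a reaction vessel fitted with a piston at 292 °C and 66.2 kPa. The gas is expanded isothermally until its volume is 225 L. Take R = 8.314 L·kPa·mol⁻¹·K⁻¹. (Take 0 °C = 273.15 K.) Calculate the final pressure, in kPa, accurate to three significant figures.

Convert: T₁ = 565.1 K.
From PV = nRT: V₁ = nRT₁/P₁ = 182.4 L.
T constant ⇒ Boyle's law P V = const: T₂ = T₁; P₂ = P₁·(V₁/V₂) = 53.67 kPa.

P₂ ≈ 53.7 kPa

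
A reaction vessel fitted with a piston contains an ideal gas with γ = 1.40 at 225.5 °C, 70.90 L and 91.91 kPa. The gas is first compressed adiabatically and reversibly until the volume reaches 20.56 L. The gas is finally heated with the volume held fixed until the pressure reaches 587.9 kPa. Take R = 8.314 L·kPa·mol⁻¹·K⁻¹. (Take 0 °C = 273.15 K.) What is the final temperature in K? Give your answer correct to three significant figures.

Convert: T₁ = 498.6 K.
Adiabatic (γ = 1.40), T V^(γ−1) and P V^γ constant: T₂ = T₁·(V₁/V₂)^(γ−1) = 818.2 K; P₂ = P₁·(V₁/V₂)^γ = 520.0 kPa.
V constant ⇒ P ∝ T: V₃ = V₂; T₃ = T₂·(P₃/P₂) = 924.9 K.

T₃ ≈ 925 K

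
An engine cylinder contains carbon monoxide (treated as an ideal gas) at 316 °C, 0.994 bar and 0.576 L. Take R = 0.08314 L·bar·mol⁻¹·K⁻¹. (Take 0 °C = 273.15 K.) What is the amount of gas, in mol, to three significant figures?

Convert: T = 589.15 K.
PV = nRT ⇒ n = PV/(RT) = (0.994 × 0.576) / (0.08314 × 589.15)

n ≈ 0.0117 mol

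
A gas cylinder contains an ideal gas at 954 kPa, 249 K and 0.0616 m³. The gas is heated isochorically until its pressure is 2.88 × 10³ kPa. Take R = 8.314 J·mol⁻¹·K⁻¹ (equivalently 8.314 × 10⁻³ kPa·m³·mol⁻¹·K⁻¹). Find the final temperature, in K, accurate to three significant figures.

V constant ⇒ P ∝ T: V₂ = V₁; T₂ = T₁·(P₂/P₁) = 751.7 K.

T₂ ≈ 752 K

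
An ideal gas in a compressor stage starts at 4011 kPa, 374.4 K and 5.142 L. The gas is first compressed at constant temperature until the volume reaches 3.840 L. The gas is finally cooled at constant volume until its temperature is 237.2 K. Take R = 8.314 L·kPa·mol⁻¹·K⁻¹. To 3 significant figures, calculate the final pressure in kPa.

T constant ⇒ Boyle's law P V = const: T₂ = T₁; P₂ = P₁·(V₁/V₂) = 5371 kPa.
Isochoric, so P/T is constant: V₃ = V₂; P₃ = P₂·(T₃/T₂) = 3403 kPa.

P₃ ≈ 3.40e+03 kPa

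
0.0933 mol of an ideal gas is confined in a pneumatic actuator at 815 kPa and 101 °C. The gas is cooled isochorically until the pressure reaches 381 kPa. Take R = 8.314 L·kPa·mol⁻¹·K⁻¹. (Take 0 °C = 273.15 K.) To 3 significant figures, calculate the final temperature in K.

T₂ ≈ 175 K

Convert: T₁ = 374.1 K.
From PV = nRT: V₁ = nRT₁/P₁ = 0.3561 L.
V constant ⇒ P ∝ T: V₂ = V₁; T₂ = T₁·(P₂/P₁) = 174.9 K.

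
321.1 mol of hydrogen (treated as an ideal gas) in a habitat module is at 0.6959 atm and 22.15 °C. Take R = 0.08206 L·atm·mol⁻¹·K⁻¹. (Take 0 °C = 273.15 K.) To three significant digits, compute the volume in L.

V ≈ 1.12e+04 L

Convert: T = 295.30 K.
PV = nRT ⇒ V = nRT/P = (321.1 × 0.08206 × 295.30) / 0.6959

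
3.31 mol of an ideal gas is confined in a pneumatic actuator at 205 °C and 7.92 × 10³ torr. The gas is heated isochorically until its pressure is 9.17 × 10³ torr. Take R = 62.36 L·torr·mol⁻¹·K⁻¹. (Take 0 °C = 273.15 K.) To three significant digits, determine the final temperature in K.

T₂ ≈ 554 K

Convert: T₁ = 478.1 K.
From PV = nRT: V₁ = nRT₁/P₁ = 12.46 L.
Isochoric, so P/T is constant: V₂ = V₁; T₂ = T₁·(P₂/P₁) = 553.6 K.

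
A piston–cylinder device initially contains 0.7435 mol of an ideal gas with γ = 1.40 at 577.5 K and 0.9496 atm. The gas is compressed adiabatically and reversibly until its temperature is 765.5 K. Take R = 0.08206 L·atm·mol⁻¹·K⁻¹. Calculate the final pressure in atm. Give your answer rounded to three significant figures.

P₂ ≈ 2.55 atm

From PV = nRT: V₁ = nRT₁/P₁ = 37.10 L.
Reversible adiabatic, γ = 1.40: P₂ = P₁·(T₂/T₁)^(γ/(γ−1)) = 2.546 atm; V₂ = V₁·(T₁/T₂)^(1/(γ−1)) = 18.34 L.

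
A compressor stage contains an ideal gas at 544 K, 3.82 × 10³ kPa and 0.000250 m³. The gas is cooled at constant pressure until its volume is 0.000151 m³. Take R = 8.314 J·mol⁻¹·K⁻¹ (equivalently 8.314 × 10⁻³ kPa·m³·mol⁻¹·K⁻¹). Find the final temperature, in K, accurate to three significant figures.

T₂ ≈ 329 K

P constant ⇒ V ∝ T: P₂ = P₁; T₂ = T₁·(V₂/V₁) = 328.6 K.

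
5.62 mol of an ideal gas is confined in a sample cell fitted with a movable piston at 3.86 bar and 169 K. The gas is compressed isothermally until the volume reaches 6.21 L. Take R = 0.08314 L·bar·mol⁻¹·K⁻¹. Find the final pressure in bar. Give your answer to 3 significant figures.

From PV = nRT: V₁ = nRT₁/P₁ = 20.46 L.
T constant ⇒ Boyle's law P V = const: T₂ = T₁; P₂ = P₁·(V₁/V₂) = 12.72 bar.

P₂ ≈ 12.7 bar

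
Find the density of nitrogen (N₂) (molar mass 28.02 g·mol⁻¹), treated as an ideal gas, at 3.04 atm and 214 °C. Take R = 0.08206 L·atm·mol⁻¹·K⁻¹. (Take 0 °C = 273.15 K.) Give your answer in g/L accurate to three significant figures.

ρ ≈ 2.13 g/L

ρ = PM/(RT) = (3.04 × 28.02) / (0.08206 × 487.1)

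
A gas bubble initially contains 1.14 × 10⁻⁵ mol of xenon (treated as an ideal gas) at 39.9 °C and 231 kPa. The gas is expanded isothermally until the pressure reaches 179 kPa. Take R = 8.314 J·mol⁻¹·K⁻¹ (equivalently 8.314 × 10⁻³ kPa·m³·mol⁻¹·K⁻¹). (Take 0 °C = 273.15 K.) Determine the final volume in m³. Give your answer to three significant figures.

V₂ ≈ 1.66e-07 m³

Convert: T₁ = 313.0 K.
From PV = nRT: V₁ = nRT₁/P₁ = 1.284e-07 m³.
T constant ⇒ Boyle's law P V = const: T₂ = T₁; V₂ = V₁·(P₁/P₂) = 1.658e-07 m³.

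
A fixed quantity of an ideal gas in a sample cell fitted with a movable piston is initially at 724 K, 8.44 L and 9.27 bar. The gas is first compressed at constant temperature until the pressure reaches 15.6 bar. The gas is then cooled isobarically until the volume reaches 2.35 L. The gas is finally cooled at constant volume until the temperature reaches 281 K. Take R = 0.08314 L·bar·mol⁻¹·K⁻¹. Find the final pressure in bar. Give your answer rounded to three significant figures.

P₄ ≈ 12.9 bar

Isothermal, so P V is constant: T₂ = T₁; V₂ = V₁·(P₁/P₂) = 5.015 L.
Isobaric, so V/T is constant: P₃ = P₂; T₃ = T₂·(V₃/V₂) = 339.2 K.
V constant ⇒ P ∝ T: V₄ = V₃; P₄ = P₃·(T₄/T₃) = 12.92 bar.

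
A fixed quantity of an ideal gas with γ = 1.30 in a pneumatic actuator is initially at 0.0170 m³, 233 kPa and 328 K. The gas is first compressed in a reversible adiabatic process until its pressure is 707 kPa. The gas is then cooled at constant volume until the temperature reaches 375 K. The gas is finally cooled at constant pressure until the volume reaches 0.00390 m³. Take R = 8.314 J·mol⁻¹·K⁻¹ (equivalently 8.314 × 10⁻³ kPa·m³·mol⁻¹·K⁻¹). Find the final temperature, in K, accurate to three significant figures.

Adiabatic (γ = 1.30), T V^(γ−1) and P V^γ constant: T₂ = T₁·(P₂/P₁)^((γ−1)/γ) = 423.8 K; V₂ = V₁·(P₁/P₂)^(1/γ) = 0.007238 m³.
Isochoric, so P/T is constant: V₃ = V₂; P₃ = P₂·(T₃/T₂) = 625.6 kPa.
Isobaric, so V/T is constant: P₄ = P₃; T₄ = T₃·(V₄/V₃) = 202.1 K.

T₄ ≈ 202 K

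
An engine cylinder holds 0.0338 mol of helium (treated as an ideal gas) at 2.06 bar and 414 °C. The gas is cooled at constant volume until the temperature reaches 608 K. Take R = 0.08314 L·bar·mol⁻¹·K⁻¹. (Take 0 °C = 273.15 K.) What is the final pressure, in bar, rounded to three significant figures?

P₂ ≈ 1.82 bar

Convert: T₁ = 687.1 K.
From PV = nRT: V₁ = nRT₁/P₁ = 0.9374 L.
Isochoric, so P/T is constant: V₂ = V₁; P₂ = P₁·(T₂/T₁) = 1.823 bar.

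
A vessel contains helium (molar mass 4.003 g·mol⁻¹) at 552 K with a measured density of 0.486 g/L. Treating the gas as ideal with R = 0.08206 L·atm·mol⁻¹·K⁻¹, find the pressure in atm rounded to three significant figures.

ρ = PM/(RT) ⇒ P = ρRT/M = (0.486 × 0.08206 × 552.0) / 4.003

P ≈ 5.50 atm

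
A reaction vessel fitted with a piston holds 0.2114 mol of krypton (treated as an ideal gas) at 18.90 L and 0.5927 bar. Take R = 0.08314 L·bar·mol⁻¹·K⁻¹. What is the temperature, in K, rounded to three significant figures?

PV = nRT ⇒ T = PV/(nR) = (0.5927 × 18.90) / (0.2114 × 0.08314)

T ≈ 637 K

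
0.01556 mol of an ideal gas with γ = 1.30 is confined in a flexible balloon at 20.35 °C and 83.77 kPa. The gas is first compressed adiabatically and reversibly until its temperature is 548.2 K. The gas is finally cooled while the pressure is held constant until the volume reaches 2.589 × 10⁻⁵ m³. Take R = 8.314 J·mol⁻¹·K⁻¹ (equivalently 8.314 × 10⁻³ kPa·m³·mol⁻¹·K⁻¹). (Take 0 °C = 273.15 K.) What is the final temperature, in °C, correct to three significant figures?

Convert: T₁ = 293.5 K.
From PV = nRT: V₁ = nRT₁/P₁ = 0.0004533 m³.
Reversible adiabatic, γ = 1.30: P₂ = P₁·(T₂/T₁)^(γ/(γ−1)) = 1256 kPa; V₂ = V₁·(T₁/T₂)^(1/(γ−1)) = 5.648e-05 m³.
P constant ⇒ V ∝ T: P₃ = P₂; T₃ = T₂·(V₃/V₂) = 251.3 K.

T₃ ≈ -21.9 °C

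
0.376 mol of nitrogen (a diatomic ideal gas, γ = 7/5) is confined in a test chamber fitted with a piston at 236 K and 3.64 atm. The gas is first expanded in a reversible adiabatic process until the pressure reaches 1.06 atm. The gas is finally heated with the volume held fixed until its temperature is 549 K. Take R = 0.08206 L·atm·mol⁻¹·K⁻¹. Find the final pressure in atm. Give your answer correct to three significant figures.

From PV = nRT: V₁ = nRT₁/P₁ = 2.000 L.
Adiabatic (γ = 7/5), T V^(γ−1) and P V^γ constant: T₂ = T₁·(P₂/P₁)^((γ−1)/γ) = 165.9 K; V₂ = V₁·(P₁/P₂)^(1/γ) = 4.829 L.
Isochoric, so P/T is constant: V₃ = V₂; P₃ = P₂·(T₃/T₂) = 3.508 atm.

P₃ ≈ 3.51 atm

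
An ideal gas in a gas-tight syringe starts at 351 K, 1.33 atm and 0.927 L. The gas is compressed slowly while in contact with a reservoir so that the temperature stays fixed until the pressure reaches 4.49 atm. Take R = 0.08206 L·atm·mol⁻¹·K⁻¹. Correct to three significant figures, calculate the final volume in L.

Isothermal, so P V is constant: T₂ = T₁; V₂ = V₁·(P₁/P₂) = 0.2746 L.

V₂ ≈ 0.275 L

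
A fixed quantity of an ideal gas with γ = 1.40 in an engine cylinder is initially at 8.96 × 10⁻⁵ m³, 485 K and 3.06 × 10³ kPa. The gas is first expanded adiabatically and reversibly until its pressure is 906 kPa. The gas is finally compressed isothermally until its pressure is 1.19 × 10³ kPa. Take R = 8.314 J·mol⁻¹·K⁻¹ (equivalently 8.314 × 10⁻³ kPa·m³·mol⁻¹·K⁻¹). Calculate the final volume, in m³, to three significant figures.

V₃ ≈ 0.000163 m³

Reversible adiabatic, γ = 1.40: T₂ = T₁·(P₂/P₁)^((γ−1)/γ) = 342.5 K; V₂ = V₁·(P₁/P₂)^(1/γ) = 0.0002137 m³.
Isothermal, so P V is constant: T₃ = T₂; V₃ = V₂·(P₂/P₃) = 0.0001627 m³.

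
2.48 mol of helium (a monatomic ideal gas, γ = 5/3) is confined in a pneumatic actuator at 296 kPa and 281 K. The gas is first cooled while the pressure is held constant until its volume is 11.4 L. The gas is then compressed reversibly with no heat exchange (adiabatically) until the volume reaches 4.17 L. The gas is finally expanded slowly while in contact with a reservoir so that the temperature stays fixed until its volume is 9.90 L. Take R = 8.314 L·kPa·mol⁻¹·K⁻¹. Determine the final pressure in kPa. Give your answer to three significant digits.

From PV = nRT: V₁ = nRT₁/P₁ = 19.57 L.
Isobaric, so V/T is constant: P₂ = P₁; T₂ = T₁·(V₂/V₁) = 163.7 K.
Reversible adiabatic, γ = 5/3: T₃ = T₂·(V₂/V₃)^(γ−1) = 320.0 K; P₃ = P₂·(V₂/V₃)^γ = 1582 kPa.
Isothermal, so P V is constant: T₄ = T₃; P₄ = P₃·(V₃/V₄) = 666.4 kPa.

P₄ ≈ 666 kPa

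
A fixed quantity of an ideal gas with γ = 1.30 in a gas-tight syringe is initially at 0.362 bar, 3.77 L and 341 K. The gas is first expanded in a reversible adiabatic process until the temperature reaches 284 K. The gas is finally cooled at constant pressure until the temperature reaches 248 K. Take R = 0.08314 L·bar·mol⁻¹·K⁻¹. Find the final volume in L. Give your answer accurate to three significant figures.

V₃ ≈ 6.06 L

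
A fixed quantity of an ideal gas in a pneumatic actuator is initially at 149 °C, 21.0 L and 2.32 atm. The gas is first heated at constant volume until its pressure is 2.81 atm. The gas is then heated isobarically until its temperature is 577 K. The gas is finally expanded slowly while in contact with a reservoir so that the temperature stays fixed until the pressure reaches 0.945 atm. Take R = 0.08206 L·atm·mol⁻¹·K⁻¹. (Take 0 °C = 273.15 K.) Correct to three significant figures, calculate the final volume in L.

Convert: T₁ = 422.1 K.
V constant ⇒ P ∝ T: V₂ = V₁; T₂ = T₁·(P₂/P₁) = 511.3 K.
P constant ⇒ V ∝ T: P₃ = P₂; V₃ = V₂·(T₃/T₂) = 23.70 L.
T constant ⇒ Boyle's law P V = const: T₄ = T₃; V₄ = V₃·(P₃/P₄) = 70.47 L.

V₄ ≈ 70.5 L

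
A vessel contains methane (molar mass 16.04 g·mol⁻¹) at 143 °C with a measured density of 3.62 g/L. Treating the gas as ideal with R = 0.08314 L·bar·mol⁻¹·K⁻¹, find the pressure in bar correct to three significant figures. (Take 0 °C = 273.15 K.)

ρ = PM/(RT) ⇒ P = ρRT/M = (3.62 × 0.08314 × 416.1) / 16.04

P ≈ 7.81 bar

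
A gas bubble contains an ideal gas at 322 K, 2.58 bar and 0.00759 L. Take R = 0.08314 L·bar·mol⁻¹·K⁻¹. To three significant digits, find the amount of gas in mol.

n ≈ 0.000731 mol

PV = nRT ⇒ n = PV/(RT) = (2.58 × 0.00759) / (0.08314 × 322)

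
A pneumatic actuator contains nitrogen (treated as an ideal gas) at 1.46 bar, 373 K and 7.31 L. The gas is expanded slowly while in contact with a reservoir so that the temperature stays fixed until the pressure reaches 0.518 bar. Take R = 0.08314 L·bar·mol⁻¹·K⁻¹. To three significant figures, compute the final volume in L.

Isothermal, so P V is constant: T₂ = T₁; V₂ = V₁·(P₁/P₂) = 20.60 L.

V₂ ≈ 20.6 L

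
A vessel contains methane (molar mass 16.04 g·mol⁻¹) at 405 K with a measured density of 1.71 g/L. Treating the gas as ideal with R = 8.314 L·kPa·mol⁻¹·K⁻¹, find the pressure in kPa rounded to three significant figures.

P ≈ 359 kPa

ρ = PM/(RT) ⇒ P = ρRT/M = (1.71 × 8.314 × 405.0) / 16.04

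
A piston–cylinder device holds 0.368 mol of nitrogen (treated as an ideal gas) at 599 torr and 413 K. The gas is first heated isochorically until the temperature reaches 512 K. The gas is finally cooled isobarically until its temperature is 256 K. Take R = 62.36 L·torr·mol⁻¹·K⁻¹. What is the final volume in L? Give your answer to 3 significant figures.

V₃ ≈ 7.91 L

From PV = nRT: V₁ = nRT₁/P₁ = 15.82 L.
Isochoric, so P/T is constant: V₂ = V₁; P₂ = P₁·(T₂/T₁) = 742.6 torr.
Isobaric, so V/T is constant: P₃ = P₂; V₃ = V₂·(T₃/T₂) = 7.911 L.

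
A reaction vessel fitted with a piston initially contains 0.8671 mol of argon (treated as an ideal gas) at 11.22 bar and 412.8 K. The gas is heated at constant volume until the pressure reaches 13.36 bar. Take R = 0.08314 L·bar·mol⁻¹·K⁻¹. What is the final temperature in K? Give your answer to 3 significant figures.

From PV = nRT: V₁ = nRT₁/P₁ = 2.652 L.
Isochoric, so P/T is constant: V₂ = V₁; T₂ = T₁·(P₂/P₁) = 491.5 K.

T₂ ≈ 492 K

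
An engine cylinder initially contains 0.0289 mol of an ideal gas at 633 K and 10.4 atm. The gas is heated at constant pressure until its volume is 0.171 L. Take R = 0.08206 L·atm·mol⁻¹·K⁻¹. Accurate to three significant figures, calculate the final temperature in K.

From PV = nRT: V₁ = nRT₁/P₁ = 0.1443 L.
Isobaric, so V/T is constant: P₂ = P₁; T₂ = T₁·(V₂/V₁) = 749.9 K.

T₂ ≈ 750 K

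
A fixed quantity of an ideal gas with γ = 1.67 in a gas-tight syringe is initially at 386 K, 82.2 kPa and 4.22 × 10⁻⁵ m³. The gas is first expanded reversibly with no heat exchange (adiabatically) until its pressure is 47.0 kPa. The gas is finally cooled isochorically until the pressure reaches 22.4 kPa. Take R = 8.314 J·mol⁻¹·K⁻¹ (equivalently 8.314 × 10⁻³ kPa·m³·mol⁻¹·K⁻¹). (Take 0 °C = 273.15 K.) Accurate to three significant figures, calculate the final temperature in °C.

Adiabatic (γ = 1.67), T V^(γ−1) and P V^γ constant: T₂ = T₁·(P₂/P₁)^((γ−1)/γ) = 308.5 K; V₂ = V₁·(P₁/P₂)^(1/γ) = 5.898e-05 m³.
Isochoric, so P/T is constant: V₃ = V₂; T₃ = T₂·(P₃/P₂) = 147.0 K.

T₃ ≈ -126 °C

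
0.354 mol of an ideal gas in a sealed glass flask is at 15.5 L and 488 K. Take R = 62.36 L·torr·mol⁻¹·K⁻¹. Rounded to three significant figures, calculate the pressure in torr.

P ≈ 695 torr

PV = nRT ⇒ P = nRT/V = (0.354 × 62.36 × 488) / 15.5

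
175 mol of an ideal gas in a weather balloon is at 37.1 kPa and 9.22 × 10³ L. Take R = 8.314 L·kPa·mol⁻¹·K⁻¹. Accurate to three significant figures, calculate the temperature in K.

T ≈ 235 K

PV = nRT ⇒ T = PV/(nR) = (37.1 × 9.22e+03) / (175 × 8.314)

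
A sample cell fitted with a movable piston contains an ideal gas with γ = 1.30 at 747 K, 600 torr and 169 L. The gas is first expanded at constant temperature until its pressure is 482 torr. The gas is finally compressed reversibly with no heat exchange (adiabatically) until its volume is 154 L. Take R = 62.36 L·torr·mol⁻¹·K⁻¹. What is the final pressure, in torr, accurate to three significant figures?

P₃ ≈ 723 torr

T constant ⇒ Boyle's law P V = const: T₂ = T₁; V₂ = V₁·(P₁/P₂) = 210.4 L.
Reversible adiabatic, γ = 1.30: T₃ = T₂·(V₂/V₃)^(γ−1) = 820.3 K; P₃ = P₂·(V₂/V₃)^γ = 723.0 torr.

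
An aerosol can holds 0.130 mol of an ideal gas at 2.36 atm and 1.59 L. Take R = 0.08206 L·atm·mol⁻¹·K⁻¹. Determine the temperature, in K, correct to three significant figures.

T ≈ 352 K

PV = nRT ⇒ T = PV/(nR) = (2.36 × 1.59) / (0.130 × 0.08206)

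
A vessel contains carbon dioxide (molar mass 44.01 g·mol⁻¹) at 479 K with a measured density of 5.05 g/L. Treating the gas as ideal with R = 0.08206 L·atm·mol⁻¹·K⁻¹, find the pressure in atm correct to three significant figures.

ρ = PM/(RT) ⇒ P = ρRT/M = (5.05 × 0.08206 × 479.0) / 44.01

P ≈ 4.51 atm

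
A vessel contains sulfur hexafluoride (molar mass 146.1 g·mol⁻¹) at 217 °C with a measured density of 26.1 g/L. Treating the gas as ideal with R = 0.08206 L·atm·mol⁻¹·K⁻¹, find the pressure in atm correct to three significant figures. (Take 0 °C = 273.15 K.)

P ≈ 7.19 atm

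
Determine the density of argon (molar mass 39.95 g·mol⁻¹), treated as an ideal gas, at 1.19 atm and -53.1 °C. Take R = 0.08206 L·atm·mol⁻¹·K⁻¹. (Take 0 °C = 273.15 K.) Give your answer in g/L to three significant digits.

ρ = PM/(RT) = (1.19 × 39.95) / (0.08206 × 220.0)

ρ ≈ 2.63 g/L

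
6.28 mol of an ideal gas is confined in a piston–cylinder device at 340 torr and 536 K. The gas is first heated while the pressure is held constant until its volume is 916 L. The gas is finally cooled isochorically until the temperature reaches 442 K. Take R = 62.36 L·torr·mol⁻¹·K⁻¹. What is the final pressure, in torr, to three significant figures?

P₃ ≈ 189 torr

From PV = nRT: V₁ = nRT₁/P₁ = 617.4 L.
P constant ⇒ V ∝ T: P₂ = P₁; T₂ = T₁·(V₂/V₁) = 795.3 K.
V constant ⇒ P ∝ T: V₃ = V₂; P₃ = P₂·(T₃/T₂) = 189.0 torr.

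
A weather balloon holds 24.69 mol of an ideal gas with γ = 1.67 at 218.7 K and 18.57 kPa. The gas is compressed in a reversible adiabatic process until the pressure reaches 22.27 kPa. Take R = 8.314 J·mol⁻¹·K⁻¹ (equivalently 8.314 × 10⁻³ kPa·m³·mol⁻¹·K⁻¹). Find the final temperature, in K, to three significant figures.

T₂ ≈ 235 K

From PV = nRT: V₁ = nRT₁/P₁ = 2.418 m³.
Reversible adiabatic, γ = 1.67: T₂ = T₁·(P₂/P₁)^((γ−1)/γ) = 235.2 K; V₂ = V₁·(P₁/P₂)^(1/γ) = 2.168 m³.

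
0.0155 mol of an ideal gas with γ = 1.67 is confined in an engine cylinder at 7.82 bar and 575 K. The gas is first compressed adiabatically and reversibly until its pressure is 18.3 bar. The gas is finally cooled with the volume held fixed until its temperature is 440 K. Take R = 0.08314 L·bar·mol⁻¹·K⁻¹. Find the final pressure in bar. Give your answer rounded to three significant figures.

From PV = nRT: V₁ = nRT₁/P₁ = 0.09476 L.
Adiabatic (γ = 1.67), T V^(γ−1) and P V^γ constant: T₂ = T₁·(P₂/P₁)^((γ−1)/γ) = 808.7 K; V₂ = V₁·(P₁/P₂)^(1/γ) = 0.05695 L.
V constant ⇒ P ∝ T: V₃ = V₂; P₃ = P₂·(T₃/T₂) = 9.956 bar.

P₃ ≈ 9.96 bar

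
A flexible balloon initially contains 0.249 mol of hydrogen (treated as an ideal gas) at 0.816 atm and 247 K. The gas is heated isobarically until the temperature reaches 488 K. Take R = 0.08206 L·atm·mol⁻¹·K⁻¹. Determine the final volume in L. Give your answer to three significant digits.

V₂ ≈ 12.2 L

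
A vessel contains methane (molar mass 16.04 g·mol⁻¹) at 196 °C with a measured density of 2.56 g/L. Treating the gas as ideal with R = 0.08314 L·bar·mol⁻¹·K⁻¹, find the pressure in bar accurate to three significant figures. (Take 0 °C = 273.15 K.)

ρ = PM/(RT) ⇒ P = ρRT/M = (2.56 × 0.08314 × 469.1) / 16.04

P ≈ 6.23 bar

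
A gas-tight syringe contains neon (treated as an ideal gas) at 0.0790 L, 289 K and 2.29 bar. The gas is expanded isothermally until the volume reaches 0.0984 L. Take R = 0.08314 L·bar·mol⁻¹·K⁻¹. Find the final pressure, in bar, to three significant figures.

Isothermal, so P V is constant: T₂ = T₁; P₂ = P₁·(V₁/V₂) = 1.839 bar.

P₂ ≈ 1.84 bar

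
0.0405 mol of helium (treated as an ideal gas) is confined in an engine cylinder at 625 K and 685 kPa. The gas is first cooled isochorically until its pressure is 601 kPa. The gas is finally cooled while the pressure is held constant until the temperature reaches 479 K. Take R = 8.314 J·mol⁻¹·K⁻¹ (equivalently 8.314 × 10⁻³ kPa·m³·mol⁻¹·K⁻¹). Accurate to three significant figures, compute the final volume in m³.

From PV = nRT: V₁ = nRT₁/P₁ = 0.0003072 m³.
Isochoric, so P/T is constant: V₂ = V₁; T₂ = T₁·(P₂/P₁) = 548.4 K.
P constant ⇒ V ∝ T: P₃ = P₂; V₃ = V₂·(T₃/T₂) = 0.0002684 m³.

V₃ ≈ 0.000268 m³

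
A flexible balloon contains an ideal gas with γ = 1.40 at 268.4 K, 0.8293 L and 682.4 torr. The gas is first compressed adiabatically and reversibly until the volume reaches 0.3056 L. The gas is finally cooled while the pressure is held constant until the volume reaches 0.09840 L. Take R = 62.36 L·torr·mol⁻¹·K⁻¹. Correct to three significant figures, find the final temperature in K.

T₃ ≈ 129 K

Reversible adiabatic, γ = 1.40: T₂ = T₁·(V₁/V₂)^(γ−1) = 400.1 K; P₂ = P₁·(V₁/V₂)^γ = 2761 torr.
P constant ⇒ V ∝ T: P₃ = P₂; T₃ = T₂·(V₃/V₂) = 128.8 K.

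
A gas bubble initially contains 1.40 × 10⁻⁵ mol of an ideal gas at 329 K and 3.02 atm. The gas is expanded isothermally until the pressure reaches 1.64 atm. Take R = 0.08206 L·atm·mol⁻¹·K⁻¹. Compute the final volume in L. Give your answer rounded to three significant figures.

V₂ ≈ 0.000230 L

From PV = nRT: V₁ = nRT₁/P₁ = 0.0001252 L.
T constant ⇒ Boyle's law P V = const: T₂ = T₁; V₂ = V₁·(P₁/P₂) = 0.0002305 L.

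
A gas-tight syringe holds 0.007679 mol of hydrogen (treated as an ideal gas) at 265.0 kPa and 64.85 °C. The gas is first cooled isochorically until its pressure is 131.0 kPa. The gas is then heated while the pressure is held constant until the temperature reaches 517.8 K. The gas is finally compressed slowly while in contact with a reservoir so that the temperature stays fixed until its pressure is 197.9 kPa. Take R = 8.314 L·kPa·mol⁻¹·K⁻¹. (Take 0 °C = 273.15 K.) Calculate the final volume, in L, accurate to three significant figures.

V₄ ≈ 0.167 L

Convert: T₁ = 338.0 K.
From PV = nRT: V₁ = nRT₁/P₁ = 0.08143 L.
V constant ⇒ P ∝ T: V₂ = V₁; T₂ = T₁·(P₂/P₁) = 167.1 K.
P constant ⇒ V ∝ T: P₃ = P₂; V₃ = V₂·(T₃/T₂) = 0.2524 L.
Isothermal, so P V is constant: T₄ = T₃; V₄ = V₃·(P₃/P₄) = 0.1670 L.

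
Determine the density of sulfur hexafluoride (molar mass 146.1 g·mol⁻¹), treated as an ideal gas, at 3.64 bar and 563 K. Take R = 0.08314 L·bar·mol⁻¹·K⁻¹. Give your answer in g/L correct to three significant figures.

ρ ≈ 11.4 g/L

ρ = PM/(RT) = (3.64 × 146.1) / (0.08314 × 563.0)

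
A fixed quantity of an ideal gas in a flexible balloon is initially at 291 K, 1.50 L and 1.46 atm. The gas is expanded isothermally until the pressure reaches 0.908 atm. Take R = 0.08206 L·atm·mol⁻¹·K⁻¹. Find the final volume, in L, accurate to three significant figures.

Isothermal, so P V is constant: T₂ = T₁; V₂ = V₁·(P₁/P₂) = 2.412 L.

V₂ ≈ 2.41 L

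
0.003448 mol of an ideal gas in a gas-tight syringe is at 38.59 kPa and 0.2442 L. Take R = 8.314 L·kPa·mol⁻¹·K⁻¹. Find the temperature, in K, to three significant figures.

T ≈ 329 K

PV = nRT ⇒ T = PV/(nR) = (38.59 × 0.2442) / (0.003448 × 8.314)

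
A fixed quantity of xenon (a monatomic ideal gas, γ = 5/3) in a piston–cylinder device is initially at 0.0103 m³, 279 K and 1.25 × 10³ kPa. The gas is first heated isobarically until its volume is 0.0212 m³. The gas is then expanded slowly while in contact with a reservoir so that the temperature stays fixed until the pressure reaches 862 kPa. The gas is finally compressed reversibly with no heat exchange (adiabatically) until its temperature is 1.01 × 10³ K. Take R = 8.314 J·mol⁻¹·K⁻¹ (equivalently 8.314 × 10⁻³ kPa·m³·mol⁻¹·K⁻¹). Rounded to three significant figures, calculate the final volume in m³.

V₄ ≈ 0.0132 m³

Isobaric, so V/T is constant: P₂ = P₁; T₂ = T₁·(V₂/V₁) = 574.3 K.
T constant ⇒ Boyle's law P V = const: T₃ = T₂; V₃ = V₂·(P₂/P₃) = 0.03074 m³.
Adiabatic (γ = 5/3), T V^(γ−1) and P V^γ constant: P₄ = P₃·(T₄/T₃)^(γ/(γ−1)) = 3536 kPa; V₄ = V₃·(T₃/T₄)^(1/(γ−1)) = 0.01318 m³.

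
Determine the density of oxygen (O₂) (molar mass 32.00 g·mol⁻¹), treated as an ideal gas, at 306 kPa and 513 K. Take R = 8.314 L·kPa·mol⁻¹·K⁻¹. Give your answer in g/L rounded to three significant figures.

ρ = PM/(RT) = (306 × 32.00) / (8.314 × 513.0)

ρ ≈ 2.30 g/L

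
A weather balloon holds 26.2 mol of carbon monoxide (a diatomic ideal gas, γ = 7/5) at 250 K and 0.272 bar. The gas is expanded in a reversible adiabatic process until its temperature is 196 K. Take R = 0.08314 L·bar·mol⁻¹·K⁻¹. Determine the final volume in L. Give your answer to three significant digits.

V₂ ≈ 3.68e+03 L

From PV = nRT: V₁ = nRT₁/P₁ = 2002 L.
Reversible adiabatic, γ = 7/5: P₂ = P₁·(T₂/T₁)^(γ/(γ−1)) = 0.1161 bar; V₂ = V₁·(T₁/T₂)^(1/(γ−1)) = 3679 L.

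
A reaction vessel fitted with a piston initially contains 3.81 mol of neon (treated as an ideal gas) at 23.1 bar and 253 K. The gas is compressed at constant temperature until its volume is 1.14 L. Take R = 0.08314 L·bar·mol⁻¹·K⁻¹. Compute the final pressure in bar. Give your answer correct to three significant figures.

From PV = nRT: V₁ = nRT₁/P₁ = 3.469 L.
T constant ⇒ Boyle's law P V = const: T₂ = T₁; P₂ = P₁·(V₁/V₂) = 70.30 bar.

P₂ ≈ 70.3 bar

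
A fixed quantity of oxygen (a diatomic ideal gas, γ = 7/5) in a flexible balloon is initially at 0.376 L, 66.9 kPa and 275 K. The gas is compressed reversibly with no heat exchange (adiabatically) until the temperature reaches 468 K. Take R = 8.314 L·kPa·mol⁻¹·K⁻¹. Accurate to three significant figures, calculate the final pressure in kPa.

Reversible adiabatic, γ = 7/5: P₂ = P₁·(T₂/T₁)^(γ/(γ−1)) = 430.2 kPa; V₂ = V₁·(T₁/T₂)^(1/(γ−1)) = 0.09952 L.

P₂ ≈ 430 kPa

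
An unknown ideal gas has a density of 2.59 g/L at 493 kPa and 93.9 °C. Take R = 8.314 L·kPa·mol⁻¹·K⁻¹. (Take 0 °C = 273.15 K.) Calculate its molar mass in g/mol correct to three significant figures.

M ≈ 16.0 g/mol

ρ = PM/(RT) ⇒ M = ρRT/P = (2.59 × 8.314 × 367.0) / 493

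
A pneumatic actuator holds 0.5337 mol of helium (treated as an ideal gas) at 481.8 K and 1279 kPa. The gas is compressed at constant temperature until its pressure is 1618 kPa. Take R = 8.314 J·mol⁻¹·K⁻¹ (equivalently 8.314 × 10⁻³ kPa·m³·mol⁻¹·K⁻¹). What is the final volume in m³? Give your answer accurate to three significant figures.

V₂ ≈ 0.00132 m³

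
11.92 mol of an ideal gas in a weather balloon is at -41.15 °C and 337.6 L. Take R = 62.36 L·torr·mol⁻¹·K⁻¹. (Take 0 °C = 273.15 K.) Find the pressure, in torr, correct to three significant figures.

P ≈ 511 torr

Convert: T = 232.00 K.
PV = nRT ⇒ P = nRT/V = (11.92 × 62.36 × 232.00) / 337.6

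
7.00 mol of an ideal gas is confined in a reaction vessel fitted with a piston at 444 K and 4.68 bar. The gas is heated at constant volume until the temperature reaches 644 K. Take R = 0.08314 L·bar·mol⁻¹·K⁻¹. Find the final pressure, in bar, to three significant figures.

P₂ ≈ 6.79 bar

From PV = nRT: V₁ = nRT₁/P₁ = 55.21 L.
Isochoric, so P/T is constant: V₂ = V₁; P₂ = P₁·(T₂/T₁) = 6.788 bar.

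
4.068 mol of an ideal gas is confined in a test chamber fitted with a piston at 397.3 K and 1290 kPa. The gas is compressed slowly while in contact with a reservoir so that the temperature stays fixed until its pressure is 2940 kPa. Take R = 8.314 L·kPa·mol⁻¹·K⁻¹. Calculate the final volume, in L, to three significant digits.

V₂ ≈ 4.57 L

From PV = nRT: V₁ = nRT₁/P₁ = 10.42 L.
T constant ⇒ Boyle's law P V = const: T₂ = T₁; V₂ = V₁·(P₁/P₂) = 4.570 L.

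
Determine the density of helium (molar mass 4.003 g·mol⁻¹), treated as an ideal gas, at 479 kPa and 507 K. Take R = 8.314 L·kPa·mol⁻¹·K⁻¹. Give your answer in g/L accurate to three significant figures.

ρ = PM/(RT) = (479 × 4.003) / (8.314 × 507.0)

ρ ≈ 0.455 g/L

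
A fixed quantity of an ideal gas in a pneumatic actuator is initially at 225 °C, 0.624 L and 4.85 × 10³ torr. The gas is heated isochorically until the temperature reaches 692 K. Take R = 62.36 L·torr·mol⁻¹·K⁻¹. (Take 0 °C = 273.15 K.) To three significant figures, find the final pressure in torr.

Convert: T₁ = 498.1 K.
Isochoric, so P/T is constant: V₂ = V₁; P₂ = P₁·(T₂/T₁) = 6737 torr.

P₂ ≈ 6.74e+03 torr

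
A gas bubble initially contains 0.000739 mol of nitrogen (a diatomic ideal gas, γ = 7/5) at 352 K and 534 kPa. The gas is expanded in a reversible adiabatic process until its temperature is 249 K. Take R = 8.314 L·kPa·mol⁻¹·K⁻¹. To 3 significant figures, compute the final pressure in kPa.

From PV = nRT: V₁ = nRT₁/P₁ = 0.004050 L.
Reversible adiabatic, γ = 7/5: P₂ = P₁·(T₂/T₁)^(γ/(γ−1)) = 159.0 kPa; V₂ = V₁·(T₁/T₂)^(1/(γ−1)) = 0.009623 L.

P₂ ≈ 159 kPa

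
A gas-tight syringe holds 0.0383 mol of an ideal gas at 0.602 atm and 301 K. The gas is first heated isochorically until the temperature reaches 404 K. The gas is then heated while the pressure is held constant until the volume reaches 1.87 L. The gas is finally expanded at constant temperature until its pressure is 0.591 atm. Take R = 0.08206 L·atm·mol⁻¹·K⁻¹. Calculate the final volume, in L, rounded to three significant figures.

V₄ ≈ 2.56 L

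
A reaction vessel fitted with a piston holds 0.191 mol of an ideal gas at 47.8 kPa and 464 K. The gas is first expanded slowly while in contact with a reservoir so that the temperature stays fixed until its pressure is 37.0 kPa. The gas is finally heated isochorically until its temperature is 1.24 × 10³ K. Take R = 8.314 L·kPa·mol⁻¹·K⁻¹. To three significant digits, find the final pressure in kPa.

From PV = nRT: V₁ = nRT₁/P₁ = 15.41 L.
T constant ⇒ Boyle's law P V = const: T₂ = T₁; V₂ = V₁·(P₁/P₂) = 19.91 L.
V constant ⇒ P ∝ T: V₃ = V₂; P₃ = P₂·(T₃/T₂) = 98.88 kPa.

P₃ ≈ 98.9 kPa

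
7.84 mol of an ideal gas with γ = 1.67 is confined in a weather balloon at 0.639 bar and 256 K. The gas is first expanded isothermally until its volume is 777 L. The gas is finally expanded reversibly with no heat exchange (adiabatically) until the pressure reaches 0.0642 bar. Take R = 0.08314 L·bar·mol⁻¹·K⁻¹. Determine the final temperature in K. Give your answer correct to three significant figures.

T₃ ≈ 158 K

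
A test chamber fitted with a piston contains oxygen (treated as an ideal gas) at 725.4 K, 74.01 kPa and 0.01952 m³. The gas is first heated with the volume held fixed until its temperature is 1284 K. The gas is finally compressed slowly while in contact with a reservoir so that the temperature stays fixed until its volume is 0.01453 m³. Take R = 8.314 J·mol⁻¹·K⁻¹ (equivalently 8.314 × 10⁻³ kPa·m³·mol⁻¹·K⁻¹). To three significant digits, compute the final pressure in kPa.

P₃ ≈ 176 kPa

Isochoric, so P/T is constant: V₂ = V₁; P₂ = P₁·(T₂/T₁) = 131.0 kPa.
Isothermal, so P V is constant: T₃ = T₂; P₃ = P₂·(V₂/V₃) = 176.0 kPa.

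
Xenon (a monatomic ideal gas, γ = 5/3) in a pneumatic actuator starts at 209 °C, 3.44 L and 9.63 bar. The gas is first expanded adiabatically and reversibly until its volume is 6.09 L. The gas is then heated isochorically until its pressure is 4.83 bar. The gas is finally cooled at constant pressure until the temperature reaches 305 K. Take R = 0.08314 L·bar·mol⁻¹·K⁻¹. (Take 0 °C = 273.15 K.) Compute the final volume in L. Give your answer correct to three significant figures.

V₄ ≈ 4.34 L

Convert: T₁ = 482.1 K.
Adiabatic (γ = 5/3), T V^(γ−1) and P V^γ constant: T₂ = T₁·(V₁/V₂)^(γ−1) = 329.5 K; P₂ = P₁·(V₁/V₂)^γ = 3.717 bar.
Isochoric, so P/T is constant: V₃ = V₂; T₃ = T₂·(P₃/P₂) = 428.1 K.
Isobaric, so V/T is constant: P₄ = P₃; V₄ = V₃·(T₄/T₃) = 4.339 L.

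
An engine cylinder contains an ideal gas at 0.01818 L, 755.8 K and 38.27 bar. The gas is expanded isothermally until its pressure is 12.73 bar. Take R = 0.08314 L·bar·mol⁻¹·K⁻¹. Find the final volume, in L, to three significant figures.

V₂ ≈ 0.0547 L

T constant ⇒ Boyle's law P V = const: T₂ = T₁; V₂ = V₁·(P₁/P₂) = 0.05465 L.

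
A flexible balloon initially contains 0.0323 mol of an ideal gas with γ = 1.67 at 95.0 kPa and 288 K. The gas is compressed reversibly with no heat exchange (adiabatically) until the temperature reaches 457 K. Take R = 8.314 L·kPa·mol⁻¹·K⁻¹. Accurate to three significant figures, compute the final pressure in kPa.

From PV = nRT: V₁ = nRT₁/P₁ = 0.8141 L.
Reversible adiabatic, γ = 1.67: P₂ = P₁·(T₂/T₁)^(γ/(γ−1)) = 300.3 kPa; V₂ = V₁·(T₁/T₂)^(1/(γ−1)) = 0.4087 L.

P₂ ≈ 300 kPa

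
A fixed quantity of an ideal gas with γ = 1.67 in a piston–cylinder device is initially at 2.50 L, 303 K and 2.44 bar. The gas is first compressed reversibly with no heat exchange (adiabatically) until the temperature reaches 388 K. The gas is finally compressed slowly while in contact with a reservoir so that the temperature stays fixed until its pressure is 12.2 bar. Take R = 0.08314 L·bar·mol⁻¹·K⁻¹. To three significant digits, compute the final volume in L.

Reversible adiabatic, γ = 1.67: P₂ = P₁·(T₂/T₁)^(γ/(γ−1)) = 4.519 bar; V₂ = V₁·(T₁/T₂)^(1/(γ−1)) = 1.728 L.
T constant ⇒ Boyle's law P V = const: T₃ = T₂; V₃ = V₂·(P₂/P₃) = 0.6403 L.

V₃ ≈ 0.640 L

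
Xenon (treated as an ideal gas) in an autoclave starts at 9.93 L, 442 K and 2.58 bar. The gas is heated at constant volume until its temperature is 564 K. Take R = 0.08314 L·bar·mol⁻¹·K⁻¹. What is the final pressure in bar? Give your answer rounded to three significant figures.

P₂ ≈ 3.29 bar

V constant ⇒ P ∝ T: V₂ = V₁; P₂ = P₁·(T₂/T₁) = 3.292 bar.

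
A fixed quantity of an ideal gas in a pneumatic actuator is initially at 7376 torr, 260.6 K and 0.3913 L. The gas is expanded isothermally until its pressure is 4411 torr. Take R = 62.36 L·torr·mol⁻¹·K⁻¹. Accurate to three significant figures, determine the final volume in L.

V₂ ≈ 0.654 L

Isothermal, so P V is constant: T₂ = T₁; V₂ = V₁·(P₁/P₂) = 0.6543 L.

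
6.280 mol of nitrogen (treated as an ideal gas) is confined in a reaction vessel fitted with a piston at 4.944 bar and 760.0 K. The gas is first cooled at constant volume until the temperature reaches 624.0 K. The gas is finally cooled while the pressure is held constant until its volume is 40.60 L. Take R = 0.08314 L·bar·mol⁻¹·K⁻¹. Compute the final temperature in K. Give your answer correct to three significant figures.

From PV = nRT: V₁ = nRT₁/P₁ = 80.26 L.
V constant ⇒ P ∝ T: V₂ = V₁; P₂ = P₁·(T₂/T₁) = 4.059 bar.
P constant ⇒ V ∝ T: P₃ = P₂; T₃ = T₂·(V₃/V₂) = 315.7 K.

T₃ ≈ 316 K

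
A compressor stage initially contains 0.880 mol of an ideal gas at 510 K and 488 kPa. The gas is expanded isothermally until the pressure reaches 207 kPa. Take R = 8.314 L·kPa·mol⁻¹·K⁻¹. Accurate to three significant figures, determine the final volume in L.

From PV = nRT: V₁ = nRT₁/P₁ = 7.646 L.
Isothermal, so P V is constant: T₂ = T₁; V₂ = V₁·(P₁/P₂) = 18.03 L.

V₂ ≈ 18.0 L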